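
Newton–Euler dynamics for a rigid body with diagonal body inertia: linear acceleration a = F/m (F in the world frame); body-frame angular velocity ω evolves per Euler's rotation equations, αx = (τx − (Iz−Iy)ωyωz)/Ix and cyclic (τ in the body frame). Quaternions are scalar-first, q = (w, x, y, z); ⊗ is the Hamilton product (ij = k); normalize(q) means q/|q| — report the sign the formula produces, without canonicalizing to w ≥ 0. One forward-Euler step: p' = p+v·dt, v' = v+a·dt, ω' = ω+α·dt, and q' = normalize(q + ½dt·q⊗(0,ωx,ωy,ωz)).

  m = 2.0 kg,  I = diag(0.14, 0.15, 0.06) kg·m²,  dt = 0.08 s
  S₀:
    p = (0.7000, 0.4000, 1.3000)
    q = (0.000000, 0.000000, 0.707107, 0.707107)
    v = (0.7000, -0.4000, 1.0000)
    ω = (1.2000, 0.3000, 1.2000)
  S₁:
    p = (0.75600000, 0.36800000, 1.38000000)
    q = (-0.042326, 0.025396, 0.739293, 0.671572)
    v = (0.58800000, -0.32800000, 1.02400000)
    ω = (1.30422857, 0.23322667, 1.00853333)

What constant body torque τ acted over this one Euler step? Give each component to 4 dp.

τ = (0.1500, -0.0100, -0.1400)

ω₁ − ω₀ = (0.10422857, -0.06677333, -0.19146667)
ω₀×(Iω₀) = (-0.0324, 0.1152, 0.0036)
I·α + gyro = (0.1500, -0.0100, -0.1400)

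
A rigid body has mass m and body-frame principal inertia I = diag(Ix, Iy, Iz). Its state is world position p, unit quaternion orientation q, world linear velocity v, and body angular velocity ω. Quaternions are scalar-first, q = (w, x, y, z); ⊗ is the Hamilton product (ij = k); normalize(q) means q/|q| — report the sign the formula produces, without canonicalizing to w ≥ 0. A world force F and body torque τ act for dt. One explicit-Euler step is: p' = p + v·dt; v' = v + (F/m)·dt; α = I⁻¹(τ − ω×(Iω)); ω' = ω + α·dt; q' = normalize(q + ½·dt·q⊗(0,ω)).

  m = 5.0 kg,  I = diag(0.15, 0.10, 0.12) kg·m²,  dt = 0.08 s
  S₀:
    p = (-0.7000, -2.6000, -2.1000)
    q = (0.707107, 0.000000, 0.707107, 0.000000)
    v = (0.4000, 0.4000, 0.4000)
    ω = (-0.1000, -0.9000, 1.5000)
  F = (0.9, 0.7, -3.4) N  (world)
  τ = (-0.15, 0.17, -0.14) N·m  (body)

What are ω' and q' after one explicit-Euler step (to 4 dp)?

angular accel α = (-0.8200, 1.7450, -1.1292)
ω + α·dt = (-0.1656, -0.7604, 1.4097)
q⊗(0,ω) = (0.6363963, 0.9899498, -0.6363963, 1.1313712)
q + ½dt·q⊗(0,ω), renormalized = (0.7308, 0.0395, 0.6800, 0.0451)

ω' = (-0.1656, -0.7604, 1.4097)
q' = (0.7308, 0.0395, 0.6800, 0.0451)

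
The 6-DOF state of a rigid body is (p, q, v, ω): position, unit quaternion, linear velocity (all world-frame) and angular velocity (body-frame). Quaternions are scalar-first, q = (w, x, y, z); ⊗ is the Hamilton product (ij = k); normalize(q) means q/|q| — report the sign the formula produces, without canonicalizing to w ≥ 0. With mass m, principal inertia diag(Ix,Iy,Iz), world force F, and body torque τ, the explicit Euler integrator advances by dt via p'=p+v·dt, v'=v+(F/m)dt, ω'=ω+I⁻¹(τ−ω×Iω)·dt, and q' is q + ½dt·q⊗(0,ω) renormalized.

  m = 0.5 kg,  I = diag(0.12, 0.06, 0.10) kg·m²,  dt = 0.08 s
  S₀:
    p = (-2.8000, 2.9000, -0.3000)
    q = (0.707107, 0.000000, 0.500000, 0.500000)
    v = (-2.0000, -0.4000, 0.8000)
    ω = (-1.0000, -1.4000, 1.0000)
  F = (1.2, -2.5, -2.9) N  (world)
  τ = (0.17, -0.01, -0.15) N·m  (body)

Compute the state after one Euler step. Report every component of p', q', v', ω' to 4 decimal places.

p' = (-2.9600, 2.8680, -0.2360)
q' = (0.7129, 0.0197, 0.4390, 0.5466)
v' = (-1.8080, -0.8000, 0.3360)
ω' = (-0.8493, -1.3867, 0.9472)

ω×(Iω) gyroscopic = (-0.0560, -0.0200, -0.0840)
angular accel α = (1.8833, 0.1667, -0.6600)
ω' = ω + α·dt = (-0.8493, -1.3867, 0.9472)
q⊗(0,ω) = (0.2000000, 0.4928930, -1.4899498, 1.2071070)
q + ½dt·q⊗(0,ω), renormalized = (0.7129, 0.0197, 0.4390, 0.5466)
a = (2.4000, -5.0000, -5.8000)
p + v·dt = (-2.9600, 2.8680, -0.2360)
new velocity v' = (-1.8080, -0.8000, 0.3360)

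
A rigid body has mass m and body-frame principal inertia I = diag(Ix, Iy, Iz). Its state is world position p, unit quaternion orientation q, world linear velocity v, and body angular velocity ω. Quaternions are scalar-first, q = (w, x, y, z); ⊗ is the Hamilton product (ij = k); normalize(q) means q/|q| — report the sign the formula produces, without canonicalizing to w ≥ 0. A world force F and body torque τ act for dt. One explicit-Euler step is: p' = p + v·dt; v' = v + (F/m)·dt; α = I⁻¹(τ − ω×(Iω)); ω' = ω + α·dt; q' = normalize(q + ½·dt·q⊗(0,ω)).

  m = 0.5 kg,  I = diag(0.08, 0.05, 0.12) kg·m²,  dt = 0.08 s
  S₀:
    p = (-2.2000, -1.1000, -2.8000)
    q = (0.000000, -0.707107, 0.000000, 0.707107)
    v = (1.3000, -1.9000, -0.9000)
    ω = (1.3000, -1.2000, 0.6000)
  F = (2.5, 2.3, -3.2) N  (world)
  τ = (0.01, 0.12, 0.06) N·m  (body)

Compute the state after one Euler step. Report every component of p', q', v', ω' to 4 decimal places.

p' = (-2.0960, -1.2520, -2.8720)
q' = (0.0197, -0.6713, 0.0536, 0.7390)
v' = (1.7000, -1.5320, -1.4120)
ω' = (1.3604, -0.9581, 0.6088)

new position p' = (-2.0960, -1.2520, -2.8720)
v + (F/m)dt = (1.7000, -1.5320, -1.4120)
precession coupling ω×(Iω) = (-0.0504, -0.0312, 0.0468)
(τ − ω×Iω)/I = (0.7550, 3.0240, 0.1100)
new body rate ω' = (1.3604, -0.9581, 0.6088)
2q̇ = q⊗(0,ω) = (0.4949749, 0.8485284, 1.3435033, 0.8485284)
q' = normalize(q + ½dt·q⊗(0,ω)) = (0.0197, -0.6713, 0.0536, 0.7390)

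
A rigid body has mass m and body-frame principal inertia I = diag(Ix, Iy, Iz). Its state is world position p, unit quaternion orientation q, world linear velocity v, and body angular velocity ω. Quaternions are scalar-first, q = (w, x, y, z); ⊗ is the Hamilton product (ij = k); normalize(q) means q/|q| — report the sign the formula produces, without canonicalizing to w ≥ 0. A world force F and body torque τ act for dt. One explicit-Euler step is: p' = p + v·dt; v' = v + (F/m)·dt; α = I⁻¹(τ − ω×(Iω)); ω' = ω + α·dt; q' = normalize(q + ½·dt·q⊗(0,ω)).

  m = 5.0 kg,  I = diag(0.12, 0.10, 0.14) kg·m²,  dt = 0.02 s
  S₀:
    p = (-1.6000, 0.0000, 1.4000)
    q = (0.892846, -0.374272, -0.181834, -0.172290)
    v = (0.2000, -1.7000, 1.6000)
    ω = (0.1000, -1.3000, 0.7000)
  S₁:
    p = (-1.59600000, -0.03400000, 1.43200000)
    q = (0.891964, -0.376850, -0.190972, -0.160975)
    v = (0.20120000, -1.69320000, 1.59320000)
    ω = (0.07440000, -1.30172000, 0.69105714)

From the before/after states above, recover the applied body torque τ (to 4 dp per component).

τ = (-0.1900, -0.0100, -0.0600)

Δω = ω₁−ω₀ = (-0.02560000, -0.00172000, -0.00894286)
precession coupling = (-0.0364, -0.0014, 0.0026)
I·α + gyro = (-0.1900, -0.0100, -0.0600)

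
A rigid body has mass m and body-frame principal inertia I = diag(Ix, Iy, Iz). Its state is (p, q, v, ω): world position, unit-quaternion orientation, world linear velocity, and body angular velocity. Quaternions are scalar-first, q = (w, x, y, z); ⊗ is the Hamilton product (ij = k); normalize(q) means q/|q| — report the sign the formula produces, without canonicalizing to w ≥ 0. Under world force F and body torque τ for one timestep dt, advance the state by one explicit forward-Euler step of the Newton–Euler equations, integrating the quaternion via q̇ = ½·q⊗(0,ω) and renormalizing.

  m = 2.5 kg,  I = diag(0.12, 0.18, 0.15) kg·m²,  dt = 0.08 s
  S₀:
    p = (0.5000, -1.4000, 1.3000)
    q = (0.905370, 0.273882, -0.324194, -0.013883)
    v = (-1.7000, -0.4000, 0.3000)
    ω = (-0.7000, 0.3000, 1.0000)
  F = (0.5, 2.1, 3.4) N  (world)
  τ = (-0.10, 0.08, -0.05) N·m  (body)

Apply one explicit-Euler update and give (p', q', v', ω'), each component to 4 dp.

gyro term ω×Iω = (-0.0090, 0.0210, -0.0126)
α = I⁻¹(τ − ω×Iω) = (-0.7583, 0.3278, -0.2493)
ω' = ω + α·dt = (-0.7607, 0.3262, 0.9801)
2q̇ = q⊗(0,ω) = (0.3028586, -0.9537881, 0.0074471, 0.7605988)
q' = normalize(q + ½dt·q⊗(0,ω)) = (0.9163, 0.2354, -0.3235, 0.0165)
linear accel F/m = (0.2000, 0.8400, 1.3600)
new position p' = (0.3640, -1.4320, 1.3240)
new velocity v' = (-1.6840, -0.3328, 0.4088)

p' = (0.3640, -1.4320, 1.3240)
q' = (0.9163, 0.2354, -0.3235, 0.0165)
v' = (-1.6840, -0.3328, 0.4088)
ω' = (-0.7607, 0.3262, 0.9801)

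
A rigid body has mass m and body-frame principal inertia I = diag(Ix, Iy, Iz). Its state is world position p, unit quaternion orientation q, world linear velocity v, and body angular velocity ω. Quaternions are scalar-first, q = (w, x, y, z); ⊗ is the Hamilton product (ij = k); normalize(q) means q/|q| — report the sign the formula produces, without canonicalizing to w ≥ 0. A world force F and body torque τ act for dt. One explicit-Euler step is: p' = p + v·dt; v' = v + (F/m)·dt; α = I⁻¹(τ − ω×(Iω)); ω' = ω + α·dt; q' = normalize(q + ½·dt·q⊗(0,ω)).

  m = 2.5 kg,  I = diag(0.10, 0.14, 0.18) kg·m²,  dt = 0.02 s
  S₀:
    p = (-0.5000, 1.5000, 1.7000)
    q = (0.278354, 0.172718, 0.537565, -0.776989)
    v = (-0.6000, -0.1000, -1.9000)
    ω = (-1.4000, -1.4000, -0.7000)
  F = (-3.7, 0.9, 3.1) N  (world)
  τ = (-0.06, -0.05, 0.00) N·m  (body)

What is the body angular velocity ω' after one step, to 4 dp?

ω' = (-1.4198, -1.3959, -0.7087)

α = I⁻¹(τ − ω×Iω) = (-0.9920, 0.2029, -0.4356)
new body rate ω' = (-1.4198, -1.3959, -0.7087)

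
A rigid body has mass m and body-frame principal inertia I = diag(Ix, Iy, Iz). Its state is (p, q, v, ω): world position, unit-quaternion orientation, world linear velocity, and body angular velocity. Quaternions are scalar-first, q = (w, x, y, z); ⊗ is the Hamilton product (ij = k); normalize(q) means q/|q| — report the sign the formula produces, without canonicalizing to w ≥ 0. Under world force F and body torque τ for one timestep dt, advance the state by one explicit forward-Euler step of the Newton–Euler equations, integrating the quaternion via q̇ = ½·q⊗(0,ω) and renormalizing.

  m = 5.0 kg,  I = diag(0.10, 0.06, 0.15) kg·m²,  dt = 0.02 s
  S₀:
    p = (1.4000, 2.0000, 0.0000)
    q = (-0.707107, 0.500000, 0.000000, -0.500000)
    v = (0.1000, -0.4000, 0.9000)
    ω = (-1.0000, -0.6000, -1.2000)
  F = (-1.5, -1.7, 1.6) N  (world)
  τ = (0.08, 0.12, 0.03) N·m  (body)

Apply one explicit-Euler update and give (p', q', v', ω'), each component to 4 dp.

(τ − ω×Iω)/I = (0.1520, 3.0000, 0.3600)
new body rate ω' = (-0.9970, -0.5400, -1.1928)
q⊗(0,ω) = (-0.1000000, 0.4071070, 1.5242642, 0.5485284)
q + ½dt·q⊗(0,ω), renormalized = (-0.7080, 0.5040, 0.0152, -0.4944)
a = (-0.3000, -0.3400, 0.3200)
p + v·dt = (1.4020, 1.9920, 0.0180)
v + (F/m)dt = (0.0940, -0.4068, 0.9064)

p' = (1.4020, 1.9920, 0.0180)
q' = (-0.7080, 0.5040, 0.0152, -0.4944)
v' = (0.0940, -0.4068, 0.9064)
ω' = (-0.9970, -0.5400, -1.1928)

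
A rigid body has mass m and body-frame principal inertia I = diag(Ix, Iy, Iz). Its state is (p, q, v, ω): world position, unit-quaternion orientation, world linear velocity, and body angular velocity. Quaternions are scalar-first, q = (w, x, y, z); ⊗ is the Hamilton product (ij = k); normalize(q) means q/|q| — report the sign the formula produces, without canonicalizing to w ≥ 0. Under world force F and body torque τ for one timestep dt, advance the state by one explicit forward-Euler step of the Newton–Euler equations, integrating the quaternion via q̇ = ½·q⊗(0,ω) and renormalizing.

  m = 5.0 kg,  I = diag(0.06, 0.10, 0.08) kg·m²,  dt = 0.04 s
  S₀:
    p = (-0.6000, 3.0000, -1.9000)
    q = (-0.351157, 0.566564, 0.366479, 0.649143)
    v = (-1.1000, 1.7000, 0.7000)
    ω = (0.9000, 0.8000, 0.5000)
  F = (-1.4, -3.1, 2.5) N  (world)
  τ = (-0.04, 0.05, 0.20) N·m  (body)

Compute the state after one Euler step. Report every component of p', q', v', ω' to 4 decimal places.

a = (-0.2800, -0.6200, 0.5000)
p + v·dt = (-0.6440, 3.0680, -1.8720)
v' = v + a·dt = (-1.1112, 1.6752, 0.7200)
ω×(Iω) gyroscopic = (-0.0080, -0.0090, 0.0288)
angular accel α = (-0.5333, 0.5900, 2.1400)
ω' = ω + α·dt = (0.8787, 0.8236, 0.5856)
2q̇ = q⊗(0,ω) = (-1.1276623, -0.6521162, 0.0200211, -0.0521584)
updated quaternion q' = (-0.3736, 0.5533, 0.3668, 0.6479)

p' = (-0.6440, 3.0680, -1.8720)
q' = (-0.3736, 0.5533, 0.3668, 0.6479)
v' = (-1.1112, 1.6752, 0.7200)
ω' = (0.8787, 0.8236, 0.5856)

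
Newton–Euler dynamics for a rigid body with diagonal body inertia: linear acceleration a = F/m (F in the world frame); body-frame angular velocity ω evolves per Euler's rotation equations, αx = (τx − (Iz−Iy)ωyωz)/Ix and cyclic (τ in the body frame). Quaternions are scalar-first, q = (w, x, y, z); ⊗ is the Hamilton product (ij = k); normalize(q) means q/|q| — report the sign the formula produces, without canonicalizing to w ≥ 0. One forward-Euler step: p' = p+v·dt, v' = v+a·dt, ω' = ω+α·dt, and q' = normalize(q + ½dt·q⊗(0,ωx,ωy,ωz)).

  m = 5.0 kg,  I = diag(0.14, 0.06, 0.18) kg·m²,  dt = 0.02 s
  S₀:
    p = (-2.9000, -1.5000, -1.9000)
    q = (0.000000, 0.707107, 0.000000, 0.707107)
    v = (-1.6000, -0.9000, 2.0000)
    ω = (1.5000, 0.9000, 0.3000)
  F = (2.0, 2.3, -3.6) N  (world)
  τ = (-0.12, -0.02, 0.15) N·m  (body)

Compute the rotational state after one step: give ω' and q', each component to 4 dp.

ω' = (1.4782, 0.8993, 0.3287)
q' = (-0.0127, 0.7006, 0.0085, 0.7134)

angular accel α = (-1.0886, -0.0333, 1.4333)
ω' = ω + α·dt = (1.4782, 0.8993, 0.3287)
Hamilton product q⊗(0,ω) = (-1.2727926, -0.6363963, 0.8485284, 0.6363963)
q' = normalize(q + ½dt·q⊗(0,ω)) = (-0.0127, 0.7006, 0.0085, 0.7134)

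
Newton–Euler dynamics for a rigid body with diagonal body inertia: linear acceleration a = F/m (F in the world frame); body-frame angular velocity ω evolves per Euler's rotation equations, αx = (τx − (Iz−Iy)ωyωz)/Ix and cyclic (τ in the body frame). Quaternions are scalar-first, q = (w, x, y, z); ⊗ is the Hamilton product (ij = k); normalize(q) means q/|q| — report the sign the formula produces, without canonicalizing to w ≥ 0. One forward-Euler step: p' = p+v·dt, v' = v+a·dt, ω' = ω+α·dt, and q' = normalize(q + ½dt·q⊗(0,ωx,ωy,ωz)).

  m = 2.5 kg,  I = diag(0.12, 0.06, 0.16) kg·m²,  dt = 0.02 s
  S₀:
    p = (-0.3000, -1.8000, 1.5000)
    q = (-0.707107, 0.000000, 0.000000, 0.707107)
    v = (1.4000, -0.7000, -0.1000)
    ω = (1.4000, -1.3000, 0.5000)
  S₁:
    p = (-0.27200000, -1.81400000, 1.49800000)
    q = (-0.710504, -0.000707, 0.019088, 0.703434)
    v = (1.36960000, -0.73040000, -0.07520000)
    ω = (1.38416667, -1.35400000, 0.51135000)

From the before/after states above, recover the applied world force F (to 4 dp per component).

v₁ − v₀ = (-0.03040000, -0.03040000, 0.02480000)
F = m·Δv/dt = (-3.8000, -3.8000, 3.1000)

F = (-3.8000, -3.8000, 3.1000)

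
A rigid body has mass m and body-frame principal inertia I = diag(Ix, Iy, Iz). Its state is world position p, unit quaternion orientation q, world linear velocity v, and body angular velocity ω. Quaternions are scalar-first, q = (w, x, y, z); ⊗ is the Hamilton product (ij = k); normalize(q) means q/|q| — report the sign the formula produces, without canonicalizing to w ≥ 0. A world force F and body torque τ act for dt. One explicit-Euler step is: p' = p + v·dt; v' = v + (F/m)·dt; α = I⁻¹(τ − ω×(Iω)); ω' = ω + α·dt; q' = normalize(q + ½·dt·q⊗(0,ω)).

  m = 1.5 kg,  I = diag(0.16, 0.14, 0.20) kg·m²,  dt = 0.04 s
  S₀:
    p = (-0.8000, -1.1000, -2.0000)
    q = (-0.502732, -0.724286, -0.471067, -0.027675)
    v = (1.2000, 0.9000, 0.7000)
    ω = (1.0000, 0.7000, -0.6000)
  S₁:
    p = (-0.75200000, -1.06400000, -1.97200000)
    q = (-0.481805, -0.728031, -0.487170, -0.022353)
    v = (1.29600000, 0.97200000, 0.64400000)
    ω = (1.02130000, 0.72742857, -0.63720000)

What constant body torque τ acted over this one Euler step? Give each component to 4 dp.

τ = (0.0600, 0.1200, -0.2000)

ω₁ − ω₀ = (0.02130000, 0.02742857, -0.03720000)
τ = I·(Δω/dt) + ω₀×(Iω₀) = (0.0600, 0.1200, -0.2000)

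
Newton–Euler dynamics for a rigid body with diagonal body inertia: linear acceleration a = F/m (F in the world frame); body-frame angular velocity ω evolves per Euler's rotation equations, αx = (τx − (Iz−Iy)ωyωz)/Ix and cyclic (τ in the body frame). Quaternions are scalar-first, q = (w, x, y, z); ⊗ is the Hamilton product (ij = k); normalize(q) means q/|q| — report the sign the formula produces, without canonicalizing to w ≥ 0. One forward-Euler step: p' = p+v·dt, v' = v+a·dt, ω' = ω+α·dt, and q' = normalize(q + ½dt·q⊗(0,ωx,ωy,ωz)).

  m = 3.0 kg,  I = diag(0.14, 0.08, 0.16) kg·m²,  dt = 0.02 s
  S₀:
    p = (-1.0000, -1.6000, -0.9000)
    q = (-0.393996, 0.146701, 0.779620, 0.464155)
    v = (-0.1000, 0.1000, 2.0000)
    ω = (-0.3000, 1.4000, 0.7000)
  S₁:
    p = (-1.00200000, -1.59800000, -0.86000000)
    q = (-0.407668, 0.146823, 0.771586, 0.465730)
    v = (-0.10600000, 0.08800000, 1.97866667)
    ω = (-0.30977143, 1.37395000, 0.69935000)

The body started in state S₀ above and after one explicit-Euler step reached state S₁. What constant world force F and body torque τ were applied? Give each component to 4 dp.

velocity change Δv = (-0.00600000, -0.01200000, -0.02133333)
F = m·Δv/dt = (-0.9000, -1.8000, -3.2000)
rate change Δω = (-0.00977143, -0.02605000, -0.00065000)
τ = I·(Δω/dt) + ω₀×(Iω₀) = (0.0100, -0.1000, 0.0200)

F = (-0.9000, -1.8000, -3.2000)
τ = (0.0100, -0.1000, 0.0200)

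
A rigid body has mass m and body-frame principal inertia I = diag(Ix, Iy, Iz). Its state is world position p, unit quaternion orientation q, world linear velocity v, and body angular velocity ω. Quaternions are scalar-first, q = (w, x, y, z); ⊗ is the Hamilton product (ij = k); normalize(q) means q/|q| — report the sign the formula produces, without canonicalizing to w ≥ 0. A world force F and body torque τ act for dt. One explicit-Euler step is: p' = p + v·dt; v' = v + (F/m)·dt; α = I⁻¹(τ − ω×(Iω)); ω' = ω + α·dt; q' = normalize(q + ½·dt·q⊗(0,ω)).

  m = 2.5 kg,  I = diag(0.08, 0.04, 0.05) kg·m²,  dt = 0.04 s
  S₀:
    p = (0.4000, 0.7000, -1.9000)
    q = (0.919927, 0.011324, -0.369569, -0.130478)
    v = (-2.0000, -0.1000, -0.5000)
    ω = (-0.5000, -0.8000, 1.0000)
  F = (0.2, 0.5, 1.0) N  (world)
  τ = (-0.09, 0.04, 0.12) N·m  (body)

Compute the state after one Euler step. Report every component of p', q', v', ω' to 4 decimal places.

p' = (0.3200, 0.6960, -1.9200)
q' = (0.9164, -0.0074, -0.3831, -0.1159)
v' = (-1.9968, -0.0920, -0.4840)
ω' = (-0.5410, -0.7450, 1.1088)

p + v·dt = (0.3200, 0.6960, -1.9200)
v' = v + a·dt = (-1.9968, -0.0920, -0.4840)
(τ − ω×Iω)/I = (-1.0250, 1.3750, 2.7200)
ω' = ω + α·dt = (-0.5410, -0.7450, 1.1088)
q⊗(0,ω) = (-0.1595152, -0.9339149, -0.6820266, 0.7260833)
q + ½dt·q⊗(0,ω), renormalized = (0.9164, -0.0074, -0.3831, -0.1159)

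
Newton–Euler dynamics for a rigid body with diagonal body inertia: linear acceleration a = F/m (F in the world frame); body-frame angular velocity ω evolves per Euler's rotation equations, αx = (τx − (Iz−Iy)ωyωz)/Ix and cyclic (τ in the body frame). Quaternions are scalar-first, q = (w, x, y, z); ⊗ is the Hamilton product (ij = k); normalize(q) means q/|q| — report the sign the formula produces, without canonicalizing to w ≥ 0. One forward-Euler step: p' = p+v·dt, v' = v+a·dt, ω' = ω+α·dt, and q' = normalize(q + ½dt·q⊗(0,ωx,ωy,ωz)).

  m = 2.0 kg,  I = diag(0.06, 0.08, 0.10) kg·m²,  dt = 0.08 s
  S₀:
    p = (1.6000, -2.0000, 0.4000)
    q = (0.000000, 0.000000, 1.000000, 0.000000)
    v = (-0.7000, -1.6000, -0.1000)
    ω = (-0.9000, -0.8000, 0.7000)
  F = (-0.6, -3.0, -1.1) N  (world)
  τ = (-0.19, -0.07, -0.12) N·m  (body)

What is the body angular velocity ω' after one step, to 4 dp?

(τ − ω×Iω)/I = (-2.9800, -1.1900, -1.3440)
ω + α·dt = (-1.1384, -0.8952, 0.5925)

ω' = (-1.1384, -0.8952, 0.5925)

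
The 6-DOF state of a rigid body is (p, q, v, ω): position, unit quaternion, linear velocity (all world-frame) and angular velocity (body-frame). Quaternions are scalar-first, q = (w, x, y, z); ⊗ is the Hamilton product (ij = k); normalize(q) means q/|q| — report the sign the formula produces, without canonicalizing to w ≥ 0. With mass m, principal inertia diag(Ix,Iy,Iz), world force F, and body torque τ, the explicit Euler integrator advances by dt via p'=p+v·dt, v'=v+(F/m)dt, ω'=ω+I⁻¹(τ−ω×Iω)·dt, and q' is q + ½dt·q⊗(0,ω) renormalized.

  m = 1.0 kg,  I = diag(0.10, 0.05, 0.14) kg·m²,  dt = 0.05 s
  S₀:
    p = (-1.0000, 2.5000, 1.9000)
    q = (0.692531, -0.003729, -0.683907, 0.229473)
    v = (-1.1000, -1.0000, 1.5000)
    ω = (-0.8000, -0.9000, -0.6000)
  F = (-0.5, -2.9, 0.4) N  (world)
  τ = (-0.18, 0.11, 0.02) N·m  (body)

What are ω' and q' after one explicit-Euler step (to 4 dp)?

α = I⁻¹(τ − ω×Iω) = (-2.2860, 2.5840, 0.4000)
ω' = ω + α·dt = (-0.9143, -0.7708, -0.5800)
2q̇ = q⊗(0,ω) = (-0.4808157, 0.0628451, -0.8090937, -0.9592881)
updated quaternion q' = (0.6801, -0.0022, -0.7037, 0.2054)

ω' = (-0.9143, -0.7708, -0.5800)
q' = (0.6801, -0.0022, -0.7037, 0.2054)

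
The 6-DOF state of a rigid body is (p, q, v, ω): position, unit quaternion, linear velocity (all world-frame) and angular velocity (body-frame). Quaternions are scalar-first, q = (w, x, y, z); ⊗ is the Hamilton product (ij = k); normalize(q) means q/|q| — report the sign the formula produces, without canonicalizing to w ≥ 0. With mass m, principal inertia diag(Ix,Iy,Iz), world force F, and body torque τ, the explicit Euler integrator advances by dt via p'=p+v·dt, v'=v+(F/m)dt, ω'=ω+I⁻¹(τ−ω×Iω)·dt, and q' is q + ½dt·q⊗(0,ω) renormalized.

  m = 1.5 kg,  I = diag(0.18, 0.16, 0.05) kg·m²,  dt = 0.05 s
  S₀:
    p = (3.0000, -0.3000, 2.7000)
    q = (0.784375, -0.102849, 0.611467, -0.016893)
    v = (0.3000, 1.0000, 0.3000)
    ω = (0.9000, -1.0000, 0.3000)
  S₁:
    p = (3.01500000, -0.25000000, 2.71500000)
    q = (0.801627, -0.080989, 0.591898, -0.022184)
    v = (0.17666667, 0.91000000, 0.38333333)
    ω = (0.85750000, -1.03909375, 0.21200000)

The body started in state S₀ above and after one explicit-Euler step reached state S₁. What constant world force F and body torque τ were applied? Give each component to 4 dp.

ω₁ − ω₀ = (-0.04250000, -0.03909375, -0.08800000)
ω₀×(Iω₀) = (0.0330, 0.0351, 0.0180)
I·α + gyro = (-0.1200, -0.0900, -0.0700)
velocity change Δv = (-0.12333333, -0.09000000, 0.08333333)
m·(v₁−v₀)/dt = (-3.7000, -2.7000, 2.5000)

F = (-3.7000, -2.7000, 2.5000)
τ = (-0.1200, -0.0900, -0.0700)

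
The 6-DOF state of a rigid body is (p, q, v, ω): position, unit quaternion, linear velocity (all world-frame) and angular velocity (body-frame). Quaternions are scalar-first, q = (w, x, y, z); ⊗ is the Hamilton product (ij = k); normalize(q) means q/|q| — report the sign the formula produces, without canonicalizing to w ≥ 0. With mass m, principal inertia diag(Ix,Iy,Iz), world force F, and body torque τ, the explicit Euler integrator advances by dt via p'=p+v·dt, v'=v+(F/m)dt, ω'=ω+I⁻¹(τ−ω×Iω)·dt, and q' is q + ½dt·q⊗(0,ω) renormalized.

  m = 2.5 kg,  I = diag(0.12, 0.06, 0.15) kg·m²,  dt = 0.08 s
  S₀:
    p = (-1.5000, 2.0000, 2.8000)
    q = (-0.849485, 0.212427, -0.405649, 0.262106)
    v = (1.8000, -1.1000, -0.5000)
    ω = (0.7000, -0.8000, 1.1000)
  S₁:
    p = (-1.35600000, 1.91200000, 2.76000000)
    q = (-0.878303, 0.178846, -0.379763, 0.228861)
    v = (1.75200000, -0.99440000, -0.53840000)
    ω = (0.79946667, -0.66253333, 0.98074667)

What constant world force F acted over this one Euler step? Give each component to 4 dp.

F = (-1.5000, 3.3000, -1.2000)

v₁ − v₀ = (-0.04800000, 0.10560000, -0.03840000)
F = m·Δv/dt = (-1.5000, 3.3000, -1.2000)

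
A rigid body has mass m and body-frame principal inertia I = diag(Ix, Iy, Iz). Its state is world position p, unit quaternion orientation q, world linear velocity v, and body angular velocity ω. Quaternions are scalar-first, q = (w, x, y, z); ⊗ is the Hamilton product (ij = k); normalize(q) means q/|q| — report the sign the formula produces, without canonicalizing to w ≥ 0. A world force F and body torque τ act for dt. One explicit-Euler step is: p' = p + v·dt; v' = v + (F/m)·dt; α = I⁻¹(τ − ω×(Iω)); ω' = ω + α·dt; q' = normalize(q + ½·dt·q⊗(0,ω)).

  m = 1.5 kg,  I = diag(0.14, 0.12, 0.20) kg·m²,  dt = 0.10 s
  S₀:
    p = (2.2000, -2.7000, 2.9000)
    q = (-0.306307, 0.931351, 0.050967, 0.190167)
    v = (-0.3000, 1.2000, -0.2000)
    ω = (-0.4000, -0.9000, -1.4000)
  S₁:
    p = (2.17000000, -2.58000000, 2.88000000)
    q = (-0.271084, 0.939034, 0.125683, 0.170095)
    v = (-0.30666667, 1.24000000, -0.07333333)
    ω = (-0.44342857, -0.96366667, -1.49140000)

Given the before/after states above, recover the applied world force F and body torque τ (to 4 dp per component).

F = (-0.1000, 0.6000, 1.9000)
τ = (0.0400, -0.1100, -0.1900)

Δv = v₁−v₀ = (-0.00666667, 0.04000000, 0.12666667)
applied force F = (-0.1000, 0.6000, 1.9000)
rate change Δω = (-0.04342857, -0.06366667, -0.09140000)
precession coupling = (0.1008, -0.0336, -0.0072)
τ = I·(Δω/dt) + ω₀×(Iω₀) = (0.0400, -0.1100, -0.1900)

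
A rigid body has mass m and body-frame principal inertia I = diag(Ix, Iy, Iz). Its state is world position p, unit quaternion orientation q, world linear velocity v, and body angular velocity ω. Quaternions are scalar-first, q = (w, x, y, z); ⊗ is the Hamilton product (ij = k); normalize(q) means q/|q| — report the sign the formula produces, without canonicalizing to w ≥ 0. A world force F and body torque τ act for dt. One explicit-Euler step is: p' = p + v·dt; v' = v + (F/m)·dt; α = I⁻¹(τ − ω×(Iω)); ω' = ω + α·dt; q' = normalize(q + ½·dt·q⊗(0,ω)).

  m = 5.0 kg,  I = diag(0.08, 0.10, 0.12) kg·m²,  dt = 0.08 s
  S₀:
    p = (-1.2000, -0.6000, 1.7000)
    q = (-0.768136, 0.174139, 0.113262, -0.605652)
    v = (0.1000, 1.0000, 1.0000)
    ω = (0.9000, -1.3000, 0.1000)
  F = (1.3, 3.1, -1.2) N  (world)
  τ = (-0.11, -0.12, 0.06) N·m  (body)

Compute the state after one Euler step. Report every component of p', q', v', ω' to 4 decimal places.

a = F/m = (0.2600, 0.6200, -0.2400)
p' = p + v·dt = (-1.1920, -0.5200, 1.7800)
v' = v + a·dt = (0.1208, 1.0496, 0.9808)
precession coupling ω×(Iω) = (-0.0026, -0.0036, -0.0234)
(τ − ω×Iω)/I = (-1.3425, -1.1640, 0.6950)
new body rate ω' = (0.7926, -1.3931, 0.1556)
q⊗(0,ω) = (0.0510807, -1.4673438, 0.4360761, -0.4051301)
q + ½dt·q⊗(0,ω), renormalized = (-0.7646, 0.1152, 0.1304, -0.6206)

p' = (-1.1920, -0.5200, 1.7800)
q' = (-0.7646, 0.1152, 0.1304, -0.6206)
v' = (0.1208, 1.0496, 0.9808)
ω' = (0.7926, -1.3931, 0.1556)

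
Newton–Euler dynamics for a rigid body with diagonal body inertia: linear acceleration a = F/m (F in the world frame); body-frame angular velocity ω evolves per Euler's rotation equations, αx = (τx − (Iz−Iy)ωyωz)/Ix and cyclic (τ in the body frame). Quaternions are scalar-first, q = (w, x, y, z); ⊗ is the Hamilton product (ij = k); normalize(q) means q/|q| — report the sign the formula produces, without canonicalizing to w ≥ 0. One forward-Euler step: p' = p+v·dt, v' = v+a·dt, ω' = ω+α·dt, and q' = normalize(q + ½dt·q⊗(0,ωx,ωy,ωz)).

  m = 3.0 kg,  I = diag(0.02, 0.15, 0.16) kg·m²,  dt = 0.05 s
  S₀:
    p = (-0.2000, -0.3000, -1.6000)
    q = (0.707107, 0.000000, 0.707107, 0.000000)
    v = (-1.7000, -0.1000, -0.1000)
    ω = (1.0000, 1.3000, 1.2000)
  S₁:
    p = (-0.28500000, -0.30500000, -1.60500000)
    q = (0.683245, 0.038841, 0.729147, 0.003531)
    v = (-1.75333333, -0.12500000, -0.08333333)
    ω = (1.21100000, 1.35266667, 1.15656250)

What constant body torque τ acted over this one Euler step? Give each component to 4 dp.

τ = (0.1000, -0.0100, 0.0300)

rate change Δω = (0.21100000, 0.05266667, -0.04343750)
applied torque τ = (0.1000, -0.0100, 0.0300)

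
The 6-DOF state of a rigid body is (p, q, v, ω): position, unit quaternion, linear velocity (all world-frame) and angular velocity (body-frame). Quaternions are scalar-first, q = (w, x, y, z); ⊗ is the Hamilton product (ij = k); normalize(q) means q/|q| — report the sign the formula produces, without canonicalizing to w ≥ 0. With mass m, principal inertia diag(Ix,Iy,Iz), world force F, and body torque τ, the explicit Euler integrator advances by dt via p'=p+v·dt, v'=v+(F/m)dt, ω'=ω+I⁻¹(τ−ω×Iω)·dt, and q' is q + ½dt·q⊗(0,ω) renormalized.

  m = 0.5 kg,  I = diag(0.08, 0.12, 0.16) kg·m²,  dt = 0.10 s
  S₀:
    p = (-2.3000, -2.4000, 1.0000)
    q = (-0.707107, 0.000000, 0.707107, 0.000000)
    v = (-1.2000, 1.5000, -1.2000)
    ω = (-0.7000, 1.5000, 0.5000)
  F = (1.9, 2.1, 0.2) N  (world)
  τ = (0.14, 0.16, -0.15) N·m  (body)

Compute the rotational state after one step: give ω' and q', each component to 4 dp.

(τ − ω×Iω)/I = (1.3750, 1.1000, -0.6750)
new body rate ω' = (-0.5625, 1.6100, 0.4325)
Hamilton product q⊗(0,ω) = (-1.0606605, 0.8485284, -1.0606605, 0.1414214)
q' = normalize(q + ½dt·q⊗(0,ω)) = (-0.7573, 0.0423, 0.6516, 0.0070)

ω' = (-0.5625, 1.6100, 0.4325)
q' = (-0.7573, 0.0423, 0.6516, 0.0070)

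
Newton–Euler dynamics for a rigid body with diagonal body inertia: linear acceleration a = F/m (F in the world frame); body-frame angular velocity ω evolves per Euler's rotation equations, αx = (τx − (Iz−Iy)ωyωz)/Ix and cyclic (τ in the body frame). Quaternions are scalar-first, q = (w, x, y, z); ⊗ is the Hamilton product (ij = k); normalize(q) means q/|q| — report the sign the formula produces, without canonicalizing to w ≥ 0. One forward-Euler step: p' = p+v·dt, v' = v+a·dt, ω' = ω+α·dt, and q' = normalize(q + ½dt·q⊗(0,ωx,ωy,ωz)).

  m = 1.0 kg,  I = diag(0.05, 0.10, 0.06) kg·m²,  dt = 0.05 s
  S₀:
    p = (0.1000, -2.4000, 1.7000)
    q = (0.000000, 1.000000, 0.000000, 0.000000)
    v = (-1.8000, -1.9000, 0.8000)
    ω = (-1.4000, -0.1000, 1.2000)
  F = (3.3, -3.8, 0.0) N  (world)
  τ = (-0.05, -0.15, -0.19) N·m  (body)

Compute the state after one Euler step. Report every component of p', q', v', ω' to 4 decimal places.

p' = p + v·dt = (0.0100, -2.4950, 1.7400)
v + (F/m)dt = (-1.6350, -2.0900, 0.8000)
precession coupling ω×(Iω) = (0.0048, 0.0168, 0.0070)
angular accel α = (-1.0960, -1.6680, -3.2833)
new body rate ω' = (-1.4548, -0.1834, 1.0358)
q⊗(0,ω) = (1.4000000, 0.0000000, -1.2000000, -0.1000000)
q + ½dt·q⊗(0,ω), renormalized = (0.0350, 0.9989, -0.0300, -0.0025)

p' = (0.0100, -2.4950, 1.7400)
q' = (0.0350, 0.9989, -0.0300, -0.0025)
v' = (-1.6350, -2.0900, 0.8000)
ω' = (-1.4548, -0.1834, 1.0358)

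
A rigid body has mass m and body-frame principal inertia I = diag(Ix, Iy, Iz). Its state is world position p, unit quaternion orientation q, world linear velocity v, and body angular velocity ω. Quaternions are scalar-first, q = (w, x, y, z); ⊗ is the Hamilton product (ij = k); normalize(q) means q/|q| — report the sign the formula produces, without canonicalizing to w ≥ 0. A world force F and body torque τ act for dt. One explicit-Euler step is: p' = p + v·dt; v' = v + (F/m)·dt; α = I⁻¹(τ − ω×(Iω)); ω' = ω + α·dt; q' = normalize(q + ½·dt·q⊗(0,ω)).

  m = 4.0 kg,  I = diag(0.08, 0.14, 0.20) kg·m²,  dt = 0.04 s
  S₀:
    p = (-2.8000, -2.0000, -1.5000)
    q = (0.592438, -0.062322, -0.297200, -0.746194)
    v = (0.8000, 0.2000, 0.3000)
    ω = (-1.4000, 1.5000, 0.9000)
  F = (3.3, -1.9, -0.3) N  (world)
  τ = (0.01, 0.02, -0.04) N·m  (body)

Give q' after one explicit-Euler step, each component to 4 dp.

q⊗(0,ω) = (1.0301238, 0.0223978, 1.9894184, 0.0236312)
updated quaternion q' = (0.6124, -0.0618, -0.2572, -0.7450)

q' = (0.6124, -0.0618, -0.2572, -0.7450)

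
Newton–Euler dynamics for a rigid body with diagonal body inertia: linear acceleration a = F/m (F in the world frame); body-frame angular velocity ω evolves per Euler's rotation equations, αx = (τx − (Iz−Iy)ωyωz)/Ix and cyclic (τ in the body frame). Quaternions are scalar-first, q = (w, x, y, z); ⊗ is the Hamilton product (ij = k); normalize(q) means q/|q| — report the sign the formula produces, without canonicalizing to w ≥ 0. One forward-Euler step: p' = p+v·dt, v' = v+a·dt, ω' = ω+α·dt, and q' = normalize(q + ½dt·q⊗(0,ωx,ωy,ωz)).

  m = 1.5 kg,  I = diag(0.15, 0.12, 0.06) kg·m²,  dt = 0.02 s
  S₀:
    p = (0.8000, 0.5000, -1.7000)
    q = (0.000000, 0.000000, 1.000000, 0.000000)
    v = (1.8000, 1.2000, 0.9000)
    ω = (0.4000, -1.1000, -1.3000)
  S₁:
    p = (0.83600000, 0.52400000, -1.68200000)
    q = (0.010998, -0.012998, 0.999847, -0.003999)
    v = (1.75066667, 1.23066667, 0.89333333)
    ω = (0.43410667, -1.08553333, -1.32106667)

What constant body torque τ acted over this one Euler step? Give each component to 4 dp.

τ = (0.1700, 0.0400, -0.0500)

Δω = ω₁−ω₀ = (0.03410667, 0.01446667, -0.02106667)
gyro term ω₀×Iω₀ = (-0.0858, -0.0468, 0.0132)
applied torque τ = (0.1700, 0.0400, -0.0500)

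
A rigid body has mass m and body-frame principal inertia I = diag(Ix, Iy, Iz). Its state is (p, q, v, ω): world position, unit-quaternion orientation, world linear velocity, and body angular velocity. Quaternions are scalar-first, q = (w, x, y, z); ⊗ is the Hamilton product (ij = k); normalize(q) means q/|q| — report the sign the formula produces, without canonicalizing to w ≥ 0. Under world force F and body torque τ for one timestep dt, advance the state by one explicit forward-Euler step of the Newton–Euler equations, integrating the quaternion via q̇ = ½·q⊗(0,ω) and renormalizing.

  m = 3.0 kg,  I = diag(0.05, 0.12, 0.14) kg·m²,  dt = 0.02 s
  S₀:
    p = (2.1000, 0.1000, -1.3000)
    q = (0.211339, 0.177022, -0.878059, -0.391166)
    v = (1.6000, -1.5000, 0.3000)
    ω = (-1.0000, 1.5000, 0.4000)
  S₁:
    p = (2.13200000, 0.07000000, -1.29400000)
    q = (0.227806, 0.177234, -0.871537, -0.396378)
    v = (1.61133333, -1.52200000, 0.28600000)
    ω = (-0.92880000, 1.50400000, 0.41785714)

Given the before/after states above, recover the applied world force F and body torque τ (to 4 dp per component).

F = (1.7000, -3.3000, -2.1000)
τ = (0.1900, 0.0600, 0.0200)

velocity change Δv = (0.01133333, -0.02200000, -0.01400000)
m·(v₁−v₀)/dt = (1.7000, -3.3000, -2.1000)
Δω = ω₁−ω₀ = (0.07120000, 0.00400000, 0.01785714)
ω₀×(Iω₀) = (0.0120, 0.0360, -0.1050)
applied torque τ = (0.1900, 0.0600, 0.0200)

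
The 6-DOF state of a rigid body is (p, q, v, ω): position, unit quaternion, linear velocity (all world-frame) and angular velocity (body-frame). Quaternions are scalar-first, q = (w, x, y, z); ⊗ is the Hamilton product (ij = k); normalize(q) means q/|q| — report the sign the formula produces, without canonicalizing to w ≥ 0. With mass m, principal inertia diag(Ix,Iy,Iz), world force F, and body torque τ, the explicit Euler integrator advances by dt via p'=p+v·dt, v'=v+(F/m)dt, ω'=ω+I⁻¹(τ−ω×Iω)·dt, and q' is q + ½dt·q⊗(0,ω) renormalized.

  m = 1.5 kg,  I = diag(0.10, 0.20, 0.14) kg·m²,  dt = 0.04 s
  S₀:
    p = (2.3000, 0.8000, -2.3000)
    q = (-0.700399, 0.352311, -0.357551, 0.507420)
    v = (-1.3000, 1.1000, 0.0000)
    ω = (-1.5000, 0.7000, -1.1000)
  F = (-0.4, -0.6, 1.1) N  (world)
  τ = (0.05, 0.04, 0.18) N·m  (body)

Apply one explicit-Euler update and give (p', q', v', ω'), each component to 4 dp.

p' = (2.2480, 0.8440, -2.3000)
q' = (-0.6731, 0.3738, -0.3745, 0.5166)
v' = (-1.3107, 1.0840, 0.0293)
ω' = (-1.4985, 0.7212, -1.0186)

a = F/m = (-0.2667, -0.4000, 0.7333)
p + v·dt = (2.2480, 0.8440, -2.3000)
new velocity v' = (-1.3107, 1.0840, 0.0293)
precession coupling ω×(Iω) = (0.0462, -0.0660, -0.1050)
angular accel α = (0.0380, 0.5300, 2.0357)
new body rate ω' = (-1.4985, 0.7212, -1.0186)
Hamilton product q⊗(0,ω) = (1.3369142, 1.0887106, -0.8638672, 0.4807301)
q + ½dt·q⊗(0,ω), renormalized = (-0.6731, 0.3738, -0.3745, 0.5166)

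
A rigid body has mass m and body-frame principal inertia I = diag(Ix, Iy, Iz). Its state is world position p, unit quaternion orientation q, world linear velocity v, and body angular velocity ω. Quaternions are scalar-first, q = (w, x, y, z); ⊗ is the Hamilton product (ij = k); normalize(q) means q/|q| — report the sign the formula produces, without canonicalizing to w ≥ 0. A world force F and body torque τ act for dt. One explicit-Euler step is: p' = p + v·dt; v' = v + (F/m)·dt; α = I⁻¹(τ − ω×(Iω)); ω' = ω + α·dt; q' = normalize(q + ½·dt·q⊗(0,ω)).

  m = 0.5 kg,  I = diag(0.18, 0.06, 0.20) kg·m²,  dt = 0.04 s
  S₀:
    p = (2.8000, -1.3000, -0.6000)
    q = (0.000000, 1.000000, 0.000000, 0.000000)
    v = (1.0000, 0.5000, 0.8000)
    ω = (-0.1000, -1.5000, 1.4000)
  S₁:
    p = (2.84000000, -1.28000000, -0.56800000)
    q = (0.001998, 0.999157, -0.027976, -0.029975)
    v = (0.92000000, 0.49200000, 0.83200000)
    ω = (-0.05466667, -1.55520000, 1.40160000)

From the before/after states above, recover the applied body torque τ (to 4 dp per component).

ω₁ − ω₀ = (0.04533333, -0.05520000, 0.00160000)
τ = I·(Δω/dt) + ω₀×(Iω₀) = (-0.0900, -0.0800, -0.0100)

τ = (-0.0900, -0.0800, -0.0100)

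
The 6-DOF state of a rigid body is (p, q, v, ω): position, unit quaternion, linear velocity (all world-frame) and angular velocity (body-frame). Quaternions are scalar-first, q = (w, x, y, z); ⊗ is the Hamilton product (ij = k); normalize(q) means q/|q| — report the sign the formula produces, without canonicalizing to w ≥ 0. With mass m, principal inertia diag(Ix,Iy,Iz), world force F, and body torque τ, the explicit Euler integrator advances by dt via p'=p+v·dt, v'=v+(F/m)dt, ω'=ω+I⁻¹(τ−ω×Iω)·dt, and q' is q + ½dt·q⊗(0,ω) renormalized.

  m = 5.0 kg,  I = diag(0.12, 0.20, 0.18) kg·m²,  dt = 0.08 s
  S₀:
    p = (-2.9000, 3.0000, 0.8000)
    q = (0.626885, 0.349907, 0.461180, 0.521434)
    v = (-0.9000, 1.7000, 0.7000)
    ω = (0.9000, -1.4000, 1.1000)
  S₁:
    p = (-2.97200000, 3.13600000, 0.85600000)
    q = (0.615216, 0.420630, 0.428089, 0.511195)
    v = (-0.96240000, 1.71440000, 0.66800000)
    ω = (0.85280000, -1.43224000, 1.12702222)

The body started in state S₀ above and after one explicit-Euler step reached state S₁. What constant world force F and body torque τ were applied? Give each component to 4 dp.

F = (-3.9000, 0.9000, -2.0000)
τ = (-0.0400, -0.1400, -0.0400)

Δv = v₁−v₀ = (-0.06240000, 0.01440000, -0.03200000)
applied force F = (-3.9000, 0.9000, -2.0000)
ω₁ − ω₀ = (-0.04720000, -0.03224000, 0.02702222)
applied torque τ = (-0.0400, -0.1400, -0.0400)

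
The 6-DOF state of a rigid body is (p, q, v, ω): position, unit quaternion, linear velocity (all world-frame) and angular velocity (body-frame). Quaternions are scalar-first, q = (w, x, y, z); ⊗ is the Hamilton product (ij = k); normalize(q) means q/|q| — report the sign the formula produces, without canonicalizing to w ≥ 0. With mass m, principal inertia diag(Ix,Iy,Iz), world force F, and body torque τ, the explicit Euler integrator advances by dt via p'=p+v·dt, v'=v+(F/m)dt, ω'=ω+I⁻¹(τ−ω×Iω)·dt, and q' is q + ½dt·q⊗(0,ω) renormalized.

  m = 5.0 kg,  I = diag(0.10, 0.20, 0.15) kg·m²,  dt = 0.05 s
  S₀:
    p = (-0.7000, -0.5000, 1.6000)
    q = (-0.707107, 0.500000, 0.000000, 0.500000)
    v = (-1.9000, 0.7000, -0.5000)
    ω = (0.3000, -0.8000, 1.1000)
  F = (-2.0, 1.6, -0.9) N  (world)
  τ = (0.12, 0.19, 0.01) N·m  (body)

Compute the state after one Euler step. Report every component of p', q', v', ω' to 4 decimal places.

p + v·dt = (-0.7950, -0.4650, 1.5750)
new velocity v' = (-1.9200, 0.7160, -0.5090)
angular accel α = (0.7600, 1.0325, 0.2267)
new body rate ω' = (0.3380, -0.7484, 1.1113)
q⊗(0,ω) = (-0.7000000, 0.1878679, 0.1656856, -1.1778177)
updated quaternion q' = (-0.7242, 0.5044, 0.0041, 0.4703)

p' = (-0.7950, -0.4650, 1.5750)
q' = (-0.7242, 0.5044, 0.0041, 0.4703)
v' = (-1.9200, 0.7160, -0.5090)
ω' = (0.3380, -0.7484, 1.1113)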